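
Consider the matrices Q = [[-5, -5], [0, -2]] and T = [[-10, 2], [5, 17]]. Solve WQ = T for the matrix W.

Right-multiplying both sides by Q⁻¹ gives W = TQ⁻¹.
det Q = 10; the adjugate gives Q⁻¹ = [[-1/5, 1/2], [0, -1/2]].
W = TQ⁻¹ = [[-10, 2], [5, 17]] · [[-1/5, 1/2], [0, -1/2]] = [[2, -6], [-1, -6]].

W = [[2, -6], [-1, -6]]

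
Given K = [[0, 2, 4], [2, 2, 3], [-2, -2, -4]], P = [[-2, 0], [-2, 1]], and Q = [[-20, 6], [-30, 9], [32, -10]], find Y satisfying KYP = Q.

Y = K⁻¹QP⁻¹ (apply K⁻¹ on the left and P⁻¹ on the right).
det K = 4, so K⁻¹ = [[-1/2, 0, -1/2], [1/2, 2, 2], [0, -1, -1]].
P has determinant -2; P⁻¹ = [[-1/2, 0], [-1, 1]].
K⁻¹Q = [[-6, 2], [-6, 1], [-2, 1]].
Y = (K⁻¹Q)P⁻¹ = [[1, 2], [2, 1], [0, 1]].

Y = [[1, 2], [2, 1], [0, 1]]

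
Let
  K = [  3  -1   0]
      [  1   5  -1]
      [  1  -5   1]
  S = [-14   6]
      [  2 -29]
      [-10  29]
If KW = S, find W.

W = [[-4, 0], [2, -6], [4, -1]]

K is on the left of W, so left-multiply by K⁻¹: W = K⁻¹S.
det K = 2; the adjugate gives K⁻¹ = [[0, 1/2, 1/2], [-1, 3/2, 3/2], [-5, 7, 8]].
W = K⁻¹S = [[0, 1/2, 1/2], [-1, 3/2, 3/2], [-5, 7, 8]] · [[-14, 6], [2, -29], [-10, 29]] = [[-4, 0], [2, -6], [4, -1]].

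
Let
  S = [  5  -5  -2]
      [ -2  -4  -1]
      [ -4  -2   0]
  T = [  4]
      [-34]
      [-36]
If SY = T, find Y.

Left-multiplying both sides by S⁻¹ gives Y = S⁻¹T.
S has determinant -6; S⁻¹ = [[1/3, -2/3, 1/2], [-2/3, 4/3, -3/2], [2, -5, 5]].
Y = S⁻¹T = [[1/3, -2/3, 1/2], [-2/3, 4/3, -3/2], [2, -5, 5]] · [[4], [-34], [-36]] = [[6], [6], [-2]].

Y = [[6], [6], [-2]]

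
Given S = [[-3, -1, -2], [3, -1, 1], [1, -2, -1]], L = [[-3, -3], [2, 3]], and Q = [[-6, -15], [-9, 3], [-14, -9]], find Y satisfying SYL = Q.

Left-multiply by S⁻¹ and right-multiply by L⁻¹: Y = S⁻¹QL⁻¹.
S has determinant -3; S⁻¹ = [[-1, -1, 1], [-4/3, -5/3, 1], [5/3, 7/3, -2]].
det L = -3, so L⁻¹ = [[-1, -1], [2/3, 1]].
S⁻¹Q = [[1, 3], [9, 6], [-3, 0]].
Y = (S⁻¹Q)L⁻¹ = [[1, 2], [-5, -3], [3, 3]].

Y = [[1, 2], [-5, -3], [3, 3]]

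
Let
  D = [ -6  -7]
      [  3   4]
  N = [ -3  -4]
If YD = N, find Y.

Right-multiplying both sides by D⁻¹ gives Y = ND⁻¹.
D has determinant -3; D⁻¹ = [[-4/3, -7/3], [1, 2]].
Y = ND⁻¹ = [[-3, -4]] · [[-4/3, -7/3], [1, 2]] = [[0, -1]].

Y = [[0, -1]]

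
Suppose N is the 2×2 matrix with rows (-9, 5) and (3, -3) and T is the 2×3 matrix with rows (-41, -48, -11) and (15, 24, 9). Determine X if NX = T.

X = [[4, 2, -1], [-1, -6, -4]]

Since N multiplies X on the left, X = N⁻¹T.
det N = 12, so N⁻¹ = [[-1/4, -5/12], [-1/4, -3/4]].
X = N⁻¹T = [[-1/4, -5/12], [-1/4, -3/4]] · [[-41, -48, -11], [15, 24, 9]] = [[4, 2, -1], [-1, -6, -4]].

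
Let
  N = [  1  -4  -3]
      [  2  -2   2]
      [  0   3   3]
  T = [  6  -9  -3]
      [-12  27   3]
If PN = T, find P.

Since N sits to the right of P, P = TN⁻¹.
N has determinant -6; N⁻¹ = [[2, -1/2, 7/3], [1, -1/2, 4/3], [-1, 1/2, -1]].
P = TN⁻¹ = [[6, -9, -3], [-12, 27, 3]] · [[2, -1/2, 7/3], [1, -1/2, 4/3], [-1, 1/2, -1]] = [[6, 0, 5], [0, -6, 5]].

P = [[6, 0, 5], [0, -6, 5]]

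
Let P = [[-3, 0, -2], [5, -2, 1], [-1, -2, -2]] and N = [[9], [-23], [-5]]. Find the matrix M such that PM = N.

M = [[-3], [4], [0]]

P is on the left of M, so left-multiply by P⁻¹: M = P⁻¹N.
P has determinant 6; P⁻¹ = [[1, 2/3, -2/3], [3/2, 2/3, -7/6], [-2, -1, 1]].
M = P⁻¹N = [[1, 2/3, -2/3], [3/2, 2/3, -7/6], [-2, -1, 1]] · [[9], [-23], [-5]] = [[-3], [4], [0]].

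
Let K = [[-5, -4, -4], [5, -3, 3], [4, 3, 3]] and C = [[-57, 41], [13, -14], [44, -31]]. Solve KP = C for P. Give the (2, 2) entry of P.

-3

Left-multiplying both sides by K⁻¹ gives P = K⁻¹C.
det K = -6; the adjugate gives K⁻¹ = [[3, 0, 4], [1/2, -1/6, 5/6], [-9/2, 1/6, -35/6]].
P = K⁻¹C = [[3, 0, 4], [1/2, -1/6, 5/6], [-9/2, 1/6, -35/6]] · [[-57, 41], [13, -14], [44, -31]] = [[5, -1], [6, -3], [2, -6]].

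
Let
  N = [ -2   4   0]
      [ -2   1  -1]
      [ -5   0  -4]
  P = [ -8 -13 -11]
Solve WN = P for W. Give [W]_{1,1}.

N is on the right of W, so right-multiply by N⁻¹: W = PN⁻¹.
det N = -4, so N⁻¹ = [[1, -4, 1], [3/4, -2, 1/2], [-5/4, 5, -3/2]].
W = PN⁻¹ = [[-8, -13, -11]] · [[1, -4, 1], [3/4, -2, 1/2], [-5/4, 5, -3/2]] = [[-4, 3, 2]].

-4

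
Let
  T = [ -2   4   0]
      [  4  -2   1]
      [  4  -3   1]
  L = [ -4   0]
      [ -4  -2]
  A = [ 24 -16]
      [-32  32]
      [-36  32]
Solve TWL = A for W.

W = [[5, -4], [-1, 0], [2, 0]]

Isolating W: multiply by T⁻¹ from the left and L⁻¹ from the right, so W = T⁻¹AL⁻¹.
T has determinant -2; T⁻¹ = [[-1/2, 2, -2], [0, 1, -1], [2, -5, 6]].
det L = 8, so L⁻¹ = [[-1/4, 0], [1/2, -1/2]].
T⁻¹A = [[-4, 8], [4, 0], [-8, 0]].
W = (T⁻¹A)L⁻¹ = [[5, -4], [-1, 0], [2, 0]].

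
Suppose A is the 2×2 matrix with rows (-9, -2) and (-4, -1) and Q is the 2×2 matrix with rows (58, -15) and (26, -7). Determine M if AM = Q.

M = [[-6, 1], [-2, 3]]

Since A multiplies M on the left, M = A⁻¹Q.
det A = 1; the adjugate gives A⁻¹ = [[-1, 2], [4, -9]].
M = A⁻¹Q = [[-1, 2], [4, -9]] · [[58, -15], [26, -7]] = [[-6, 1], [-2, 3]].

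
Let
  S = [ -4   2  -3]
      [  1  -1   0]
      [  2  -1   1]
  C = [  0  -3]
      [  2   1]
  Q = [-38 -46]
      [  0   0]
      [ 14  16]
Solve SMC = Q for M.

Left-multiply by S⁻¹ and right-multiply by C⁻¹: M = S⁻¹QC⁻¹.
det S = -1, so S⁻¹ = [[1, -1, 3], [1, -2, 3], [-1, 0, -2]].
det C = 6; the adjugate gives C⁻¹ = [[1/6, 1/2], [-1/3, 0]].
S⁻¹Q = [[4, 2], [4, 2], [10, 14]].
M = (S⁻¹Q)C⁻¹ = [[0, 2], [0, 2], [-3, 5]].

M = [[0, 2], [0, 2], [-3, 5]]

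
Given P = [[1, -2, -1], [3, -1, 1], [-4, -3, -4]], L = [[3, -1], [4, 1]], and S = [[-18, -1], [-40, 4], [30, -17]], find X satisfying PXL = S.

X = [[-4, 2], [-2, 5], [2, -5]]

Left-multiply by P⁻¹ and right-multiply by L⁻¹: X = P⁻¹SL⁻¹.
det P = 4; the adjugate gives P⁻¹ = [[7/4, -5/4, -3/4], [2, -2, -1], [-13/4, 11/4, 5/4]].
det L = 7; the adjugate gives L⁻¹ = [[1/7, 1/7], [-4/7, 3/7]].
P⁻¹S = [[-4, 6], [14, 7], [-14, -7]].
X = (P⁻¹S)L⁻¹ = [[-4, 2], [-2, 5], [2, -5]].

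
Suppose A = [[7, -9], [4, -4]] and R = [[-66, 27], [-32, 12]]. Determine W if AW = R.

Left-multiplying both sides by A⁻¹ gives W = A⁻¹R.
A has determinant 8; A⁻¹ = [[-1/2, 9/8], [-1/2, 7/8]].
W = A⁻¹R = [[-1/2, 9/8], [-1/2, 7/8]] · [[-66, 27], [-32, 12]] = [[-3, 0], [5, -3]].

W = [[-3, 0], [5, -3]]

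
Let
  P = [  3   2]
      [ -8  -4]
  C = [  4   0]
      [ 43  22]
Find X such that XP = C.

Since P sits to the right of X, X = CP⁻¹.
det P = 4, so P⁻¹ = [[-1, -1/2], [2, 3/4]].
X = CP⁻¹ = [[4, 0], [43, 22]] · [[-1, -1/2], [2, 3/4]] = [[-4, -2], [1, -5]].

X = [[-4, -2], [1, -5]]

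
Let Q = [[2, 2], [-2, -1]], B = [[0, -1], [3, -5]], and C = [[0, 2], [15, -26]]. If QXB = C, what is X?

X = [[0, -5], [-1, 5]]

Isolating X: multiply by Q⁻¹ from the left and B⁻¹ from the right, so X = Q⁻¹CB⁻¹.
det Q = 2, so Q⁻¹ = [[-1/2, -1], [1, 1]].
B has determinant 3; B⁻¹ = [[-5/3, 1/3], [-1, 0]].
Q⁻¹C = [[-15, 25], [15, -24]].
X = (Q⁻¹C)B⁻¹ = [[0, -5], [-1, 5]].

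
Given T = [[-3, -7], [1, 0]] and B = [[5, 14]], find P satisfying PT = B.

Right-multiplying both sides by T⁻¹ gives P = BT⁻¹.
det T = 7; the adjugate gives T⁻¹ = [[0, 1], [-1/7, -3/7]].
P = BT⁻¹ = [[5, 14]] · [[0, 1], [-1/7, -3/7]] = [[-2, -1]].

P = [[-2, -1]]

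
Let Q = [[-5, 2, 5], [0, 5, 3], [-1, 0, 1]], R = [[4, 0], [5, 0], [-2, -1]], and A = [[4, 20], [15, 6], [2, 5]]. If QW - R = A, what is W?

QW = A + R = [[8, 20], [20, 6], [0, 4]].
Q is on the left of W, so left-multiply by Q⁻¹: W = Q⁻¹(A + R).
det Q = -6, so Q⁻¹ = [[-5/6, 1/3, 19/6], [1/2, 0, -5/2], [-5/6, 1/3, 25/6]].
W = Q⁻¹(A + R) = [[0, -2], [4, 0], [0, 2]].

W = [[0, -2], [4, 0], [0, 2]]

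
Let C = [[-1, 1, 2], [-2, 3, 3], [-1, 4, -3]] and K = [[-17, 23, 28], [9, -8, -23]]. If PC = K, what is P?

Since C sits to the right of P, P = KC⁻¹.
det C = 2, so C⁻¹ = [[-21/2, 11/2, -3/2], [-9/2, 5/2, -1/2], [-5/2, 3/2, -1/2]].
P = KC⁻¹ = [[-17, 23, 28], [9, -8, -23]] · [[-21/2, 11/2, -3/2], [-9/2, 5/2, -1/2], [-5/2, 3/2, -1/2]] = [[5, 6, 0], [-1, -5, 2]].

P = [[5, 6, 0], [-1, -5, 2]]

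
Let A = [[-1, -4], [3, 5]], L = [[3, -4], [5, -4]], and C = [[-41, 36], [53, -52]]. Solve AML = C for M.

Isolating M: multiply by A⁻¹ from the left and L⁻¹ from the right, so M = A⁻¹CL⁻¹.
det A = 7; the adjugate gives A⁻¹ = [[5/7, 4/7], [-3/7, -1/7]].
det L = 8, so L⁻¹ = [[-1/2, 1/2], [-5/8, 3/8]].
A⁻¹C = [[1, -4], [10, -8]].
M = (A⁻¹C)L⁻¹ = [[2, -1], [0, 2]].

M = [[2, -1], [0, 2]]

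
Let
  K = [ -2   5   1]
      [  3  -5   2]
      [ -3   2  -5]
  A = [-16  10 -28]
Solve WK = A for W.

W = [[-1, -1, 5]]

Right-multiplying both sides by K⁻¹ gives W = AK⁻¹.
K has determinant -6; K⁻¹ = [[-7/2, -9/2, -5/2], [-3/2, -13/6, -7/6], [3/2, 11/6, 5/6]].
W = AK⁻¹ = [[-16, 10, -28]] · [[-7/2, -9/2, -5/2], [-3/2, -13/6, -7/6], [3/2, 11/6, 5/6]] = [[-1, -1, 5]].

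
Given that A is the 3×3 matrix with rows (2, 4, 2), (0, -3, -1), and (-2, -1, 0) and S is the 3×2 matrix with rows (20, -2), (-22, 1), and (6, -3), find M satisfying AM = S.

M = [[-6, 1], [6, 1], [4, -4]]

Left-multiplying both sides by A⁻¹ gives M = A⁻¹S.
det A = -6; the adjugate gives A⁻¹ = [[1/6, 1/3, -1/3], [-1/3, -2/3, -1/3], [1, 1, 1]].
M = A⁻¹S = [[1/6, 1/3, -1/3], [-1/3, -2/3, -1/3], [1, 1, 1]] · [[20, -2], [-22, 1], [6, -3]] = [[-6, 1], [6, 1], [4, -4]].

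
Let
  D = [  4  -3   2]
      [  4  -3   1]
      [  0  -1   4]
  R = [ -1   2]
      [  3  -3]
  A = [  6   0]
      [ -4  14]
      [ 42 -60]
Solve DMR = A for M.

M = D⁻¹AR⁻¹ (apply D⁻¹ on the left and R⁻¹ on the right).
det D = -4; the adjugate gives D⁻¹ = [[11/4, -5/2, -3/4], [4, -4, -1], [1, -1, 0]].
R has determinant -3; R⁻¹ = [[1, 2/3], [1, 1/3]].
D⁻¹A = [[-5, 10], [-2, 4], [10, -14]].
M = (D⁻¹A)R⁻¹ = [[5, 0], [2, 0], [-4, 2]].

M = [[5, 0], [2, 0], [-4, 2]]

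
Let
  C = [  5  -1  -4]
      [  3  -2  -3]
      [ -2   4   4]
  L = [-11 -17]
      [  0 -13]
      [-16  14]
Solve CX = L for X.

X = [[-6, -3], [-3, 2], [-4, 0]]

C is on the left of X, so left-multiply by C⁻¹: X = C⁻¹L.
det C = -6; the adjugate gives C⁻¹ = [[-2/3, 2, 5/6], [1, -2, -1/2], [-4/3, 3, 7/6]].
X = C⁻¹L = [[-2/3, 2, 5/6], [1, -2, -1/2], [-4/3, 3, 7/6]] · [[-11, -17], [0, -13], [-16, 14]] = [[-6, -3], [-3, 2], [-4, 0]].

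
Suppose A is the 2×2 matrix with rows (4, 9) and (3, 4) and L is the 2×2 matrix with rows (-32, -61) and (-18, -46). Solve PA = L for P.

Right-multiplying both sides by A⁻¹ gives P = LA⁻¹.
det A = -11; the adjugate gives A⁻¹ = [[-4/11, 9/11], [3/11, -4/11]].
P = LA⁻¹ = [[-32, -61], [-18, -46]] · [[-4/11, 9/11], [3/11, -4/11]] = [[-5, -4], [-6, 2]].

P = [[-5, -4], [-6, 2]]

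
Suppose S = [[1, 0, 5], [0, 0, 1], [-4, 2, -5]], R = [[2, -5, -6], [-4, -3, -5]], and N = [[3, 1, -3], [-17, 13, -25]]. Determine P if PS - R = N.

P = [[-3, -4, -2], [-1, 0, 5]]

PS = N + R = [[5, -4, -9], [-21, 10, -30]].
Since S sits to the right of P, P = (N + R)S⁻¹.
S has determinant -2; S⁻¹ = [[1, -5, 0], [2, -15/2, 1/2], [0, 1, 0]].
P = (N + R)S⁻¹ = [[-3, -4, -2], [-1, 0, 5]].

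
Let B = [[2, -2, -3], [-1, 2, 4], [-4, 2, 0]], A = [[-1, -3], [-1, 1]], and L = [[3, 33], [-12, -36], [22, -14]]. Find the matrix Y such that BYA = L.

Y = B⁻¹LA⁻¹ (apply B⁻¹ on the left and A⁻¹ on the right).
det B = -2, so B⁻¹ = [[4, 3, 1], [8, 6, 5/2], [-3, -2, -1]].
A has determinant -4; A⁻¹ = [[-1/4, -3/4], [-1/4, 1/4]].
B⁻¹L = [[-2, 10], [7, 13], [-7, -13]].
Y = (B⁻¹L)A⁻¹ = [[-2, 4], [-5, -2], [5, 2]].

Y = [[-2, 4], [-5, -2], [5, 2]]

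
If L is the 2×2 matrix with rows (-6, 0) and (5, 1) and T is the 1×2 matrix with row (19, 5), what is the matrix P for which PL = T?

Right-multiplying both sides by L⁻¹ gives P = TL⁻¹.
L has determinant -6; L⁻¹ = [[-1/6, 0], [5/6, 1]].
P = TL⁻¹ = [[19, 5]] · [[-1/6, 0], [5/6, 1]] = [[1, 5]].

P = [[1, 5]]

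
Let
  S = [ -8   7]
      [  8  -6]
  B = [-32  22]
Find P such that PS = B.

P = [[-2, -6]]

S is on the right of P, so right-multiply by S⁻¹: P = BS⁻¹.
det S = -8, so S⁻¹ = [[3/4, 7/8], [1, 1]].
P = BS⁻¹ = [[-32, 22]] · [[3/4, 7/8], [1, 1]] = [[-2, -6]].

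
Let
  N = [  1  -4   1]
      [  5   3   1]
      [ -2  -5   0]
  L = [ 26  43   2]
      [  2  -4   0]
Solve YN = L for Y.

Since N sits to the right of Y, Y = LN⁻¹.
N has determinant -6; N⁻¹ = [[-5/6, 5/6, 7/6], [1/3, -1/3, -2/3], [19/6, -13/6, -23/6]].
Y = LN⁻¹ = [[26, 43, 2], [2, -4, 0]] · [[-5/6, 5/6, 7/6], [1/3, -1/3, -2/3], [19/6, -13/6, -23/6]] = [[-1, 3, -6], [-3, 3, 5]].

Y = [[-1, 3, -6], [-3, 3, 5]]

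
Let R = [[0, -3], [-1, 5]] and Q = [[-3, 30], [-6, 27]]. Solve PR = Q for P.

P = [[-5, 3], [1, 6]]

Since R sits to the right of P, P = QR⁻¹.
R has determinant -3; R⁻¹ = [[-5/3, -1], [-1/3, 0]].
P = QR⁻¹ = [[-3, 30], [-6, 27]] · [[-5/3, -1], [-1/3, 0]] = [[-5, 3], [1, 6]].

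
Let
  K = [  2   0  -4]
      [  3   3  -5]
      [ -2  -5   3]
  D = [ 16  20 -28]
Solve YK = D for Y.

K is on the right of Y, so right-multiply by K⁻¹: Y = DK⁻¹.
K has determinant 4; K⁻¹ = [[-4, 5, 3], [1/4, -1/2, -1/2], [-9/4, 5/2, 3/2]].
Y = DK⁻¹ = [[16, 20, -28]] · [[-4, 5, 3], [1/4, -1/2, -1/2], [-9/4, 5/2, 3/2]] = [[4, 0, -4]].

Y = [[4, 0, -4]]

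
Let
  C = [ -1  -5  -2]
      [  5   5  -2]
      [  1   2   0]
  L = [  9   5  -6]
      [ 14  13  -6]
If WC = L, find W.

W = [[1, 2, 0], [0, 3, -1]]

Right-multiplying both sides by C⁻¹ gives W = LC⁻¹.
C has determinant -4; C⁻¹ = [[-1, 1, -5], [1/2, -1/2, 3], [-5/4, 3/4, -5]].
W = LC⁻¹ = [[9, 5, -6], [14, 13, -6]] · [[-1, 1, -5], [1/2, -1/2, 3], [-5/4, 3/4, -5]] = [[1, 2, 0], [0, 3, -1]].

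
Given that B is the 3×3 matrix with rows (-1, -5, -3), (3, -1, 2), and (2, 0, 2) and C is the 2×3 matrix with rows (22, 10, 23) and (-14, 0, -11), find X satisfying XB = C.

B is on the right of X, so right-multiply by B⁻¹: X = CB⁻¹.
det B = 6, so B⁻¹ = [[-1/3, 5/3, -13/6], [-1/3, 2/3, -7/6], [1/3, -5/3, 8/3]].
X = CB⁻¹ = [[22, 10, 23], [-14, 0, -11]] · [[-1/3, 5/3, -13/6], [-1/3, 2/3, -7/6], [1/3, -5/3, 8/3]] = [[-3, 5, 2], [1, -5, 1]].

X = [[-3, 5, 2], [1, -5, 1]]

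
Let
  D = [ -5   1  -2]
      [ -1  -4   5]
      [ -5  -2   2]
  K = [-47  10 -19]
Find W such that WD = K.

Right-multiplying both sides by D⁻¹ gives W = KD⁻¹.
det D = 3, so D⁻¹ = [[2/3, 2/3, -1], [-23/3, -20/3, 9], [-6, -5, 7]].
W = KD⁻¹ = [[-47, 10, -19]] · [[2/3, 2/3, -1], [-23/3, -20/3, 9], [-6, -5, 7]] = [[6, -3, 4]].

W = [[6, -3, 4]]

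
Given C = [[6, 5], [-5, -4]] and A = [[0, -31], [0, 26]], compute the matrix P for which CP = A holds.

Since C multiplies P on the left, P = C⁻¹A.
det C = 1, so C⁻¹ = [[-4, -5], [5, 6]].
P = C⁻¹A = [[-4, -5], [5, 6]] · [[0, -31], [0, 26]] = [[0, -6], [0, 1]].

P = [[0, -6], [0, 1]]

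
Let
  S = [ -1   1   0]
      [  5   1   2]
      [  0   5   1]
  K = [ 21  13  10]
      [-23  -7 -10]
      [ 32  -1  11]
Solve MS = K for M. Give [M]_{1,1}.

-1

Right-multiplying both sides by S⁻¹ gives M = KS⁻¹.
det S = 4; the adjugate gives S⁻¹ = [[-9/4, -1/4, 1/2], [-5/4, -1/4, 1/2], [25/4, 5/4, -3/2]].
M = KS⁻¹ = [[21, 13, 10], [-23, -7, -10], [32, -1, 11]] · [[-9/4, -1/4, 1/2], [-5/4, -1/4, 1/2], [25/4, 5/4, -3/2]] = [[-1, 4, 2], [-2, -5, 0], [-2, 6, -1]].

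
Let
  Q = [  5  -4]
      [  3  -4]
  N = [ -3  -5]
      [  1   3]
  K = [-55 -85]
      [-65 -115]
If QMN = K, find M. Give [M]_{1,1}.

0

Isolating M: multiply by Q⁻¹ from the left and N⁻¹ from the right, so M = Q⁻¹KN⁻¹.
det Q = -8; the adjugate gives Q⁻¹ = [[1/2, -1/2], [3/8, -5/8]].
det N = -4, so N⁻¹ = [[-3/4, -5/4], [1/4, 3/4]].
Q⁻¹K = [[5, 15], [20, 40]].
M = (Q⁻¹K)N⁻¹ = [[0, 5], [-5, 5]].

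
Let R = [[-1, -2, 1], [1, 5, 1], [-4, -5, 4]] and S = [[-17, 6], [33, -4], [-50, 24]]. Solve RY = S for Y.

Y = [[4, -5], [6, 0], [-1, 1]]

Left-multiplying both sides by R⁻¹ gives Y = R⁻¹S.
R has determinant 6; R⁻¹ = [[25/6, 1/2, -7/6], [-4/3, 0, 1/3], [5/2, 1/2, -1/2]].
Y = R⁻¹S = [[25/6, 1/2, -7/6], [-4/3, 0, 1/3], [5/2, 1/2, -1/2]] · [[-17, 6], [33, -4], [-50, 24]] = [[4, -5], [6, 0], [-1, 1]].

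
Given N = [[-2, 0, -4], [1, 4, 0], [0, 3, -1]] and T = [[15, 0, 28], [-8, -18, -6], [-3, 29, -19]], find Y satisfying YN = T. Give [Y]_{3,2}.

N is on the right of Y, so right-multiply by N⁻¹: Y = TN⁻¹.
det N = -4, so N⁻¹ = [[1, 3, -4], [-1/4, -1/2, 1], [-3/4, -3/2, 2]].
Y = TN⁻¹ = [[15, 0, 28], [-8, -18, -6], [-3, 29, -19]] · [[1, 3, -4], [-1/4, -1/2, 1], [-3/4, -3/2, 2]] = [[-6, 3, -4], [1, -6, 2], [4, 5, 3]].

5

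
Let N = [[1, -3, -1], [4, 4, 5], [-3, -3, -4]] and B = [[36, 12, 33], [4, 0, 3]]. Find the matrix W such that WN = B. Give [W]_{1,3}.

-6

N is on the right of W, so right-multiply by N⁻¹: W = BN⁻¹.
det N = -4; the adjugate gives N⁻¹ = [[1/4, 9/4, 11/4], [-1/4, 7/4, 9/4], [0, -3, -4]].
W = BN⁻¹ = [[36, 12, 33], [4, 0, 3]] · [[1/4, 9/4, 11/4], [-1/4, 7/4, 9/4], [0, -3, -4]] = [[6, 3, -6], [1, 0, -1]].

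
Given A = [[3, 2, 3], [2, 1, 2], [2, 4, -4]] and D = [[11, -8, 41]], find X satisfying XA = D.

X = [[3, 6, -5]]

Since A sits to the right of X, X = DA⁻¹.
A has determinant 6; A⁻¹ = [[-2, 10/3, 1/6], [2, -3, 0], [1, -4/3, -1/6]].
X = DA⁻¹ = [[11, -8, 41]] · [[-2, 10/3, 1/6], [2, -3, 0], [1, -4/3, -1/6]] = [[3, 6, -5]].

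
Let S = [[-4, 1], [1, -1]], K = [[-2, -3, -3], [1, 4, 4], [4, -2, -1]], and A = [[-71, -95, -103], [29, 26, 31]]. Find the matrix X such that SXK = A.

X = S⁻¹AK⁻¹ (apply S⁻¹ on the left and K⁻¹ on the right).
S has determinant 3; S⁻¹ = [[-1/3, -1/3], [-1/3, -4/3]].
det K = -5; the adjugate gives K⁻¹ = [[-4/5, -3/5, 0], [-17/5, -14/5, -1], [18/5, 16/5, 1]].
S⁻¹A = [[14, 23, 24], [-15, -3, -7]].
X = (S⁻¹A)K⁻¹ = [[-3, 4, 1], [-3, -5, -4]].

X = [[-3, 4, 1], [-3, -5, -4]]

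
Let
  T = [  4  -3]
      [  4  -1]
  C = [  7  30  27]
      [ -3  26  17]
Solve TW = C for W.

Left-multiplying both sides by T⁻¹ gives W = T⁻¹C.
det T = 8, so T⁻¹ = [[-1/8, 3/8], [-1/2, 1/2]].
W = T⁻¹C = [[-1/8, 3/8], [-1/2, 1/2]] · [[7, 30, 27], [-3, 26, 17]] = [[-2, 6, 3], [-5, -2, -5]].

W = [[-2, 6, 3], [-5, -2, -5]]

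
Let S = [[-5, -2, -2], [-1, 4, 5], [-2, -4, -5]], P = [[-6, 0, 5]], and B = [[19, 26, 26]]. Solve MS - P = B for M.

M = [[-3, 4, -1]]

MS = B + P = [[13, 26, 31]].
Right-multiplying both sides by S⁻¹ gives M = (B + P)S⁻¹.
det S = 6; the adjugate gives S⁻¹ = [[0, -1/3, -1/3], [-5/2, 7/2, 9/2], [2, -8/3, -11/3]].
M = (B + P)S⁻¹ = [[-3, 4, -1]].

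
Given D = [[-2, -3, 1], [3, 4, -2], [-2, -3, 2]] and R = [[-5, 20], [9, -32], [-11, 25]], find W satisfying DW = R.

W = [[-5, -6], [3, -1], [-6, 5]]

D is on the left of W, so left-multiply by D⁻¹: W = D⁻¹R.
det D = 1, so D⁻¹ = [[2, 3, 2], [-2, -2, -1], [-1, 0, 1]].
W = D⁻¹R = [[2, 3, 2], [-2, -2, -1], [-1, 0, 1]] · [[-5, 20], [9, -32], [-11, 25]] = [[-5, -6], [3, -1], [-6, 5]].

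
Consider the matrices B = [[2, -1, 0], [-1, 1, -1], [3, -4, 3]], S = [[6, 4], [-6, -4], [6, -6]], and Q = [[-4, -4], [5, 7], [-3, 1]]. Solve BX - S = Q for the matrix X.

BX = Q + S = [[2, 0], [-1, 3], [3, -5]].
B is on the left of X, so left-multiply by B⁻¹: X = B⁻¹(Q + S).
det B = -2, so B⁻¹ = [[1/2, -3/2, -1/2], [0, -3, -1], [-1/2, -5/2, -1/2]].
X = B⁻¹(Q + S) = [[1, -2], [0, -4], [0, -5]].

X = [[1, -2], [0, -4], [0, -5]]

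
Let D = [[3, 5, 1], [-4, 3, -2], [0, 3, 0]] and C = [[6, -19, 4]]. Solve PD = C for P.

D is on the right of P, so right-multiply by D⁻¹: P = CD⁻¹.
det D = 6, so D⁻¹ = [[1, 1/2, -13/6], [0, 0, 1/3], [-2, -3/2, 29/6]].
P = CD⁻¹ = [[6, -19, 4]] · [[1, 1/2, -13/6], [0, 0, 1/3], [-2, -3/2, 29/6]] = [[-2, -3, 0]].

P = [[-2, -3, 0]]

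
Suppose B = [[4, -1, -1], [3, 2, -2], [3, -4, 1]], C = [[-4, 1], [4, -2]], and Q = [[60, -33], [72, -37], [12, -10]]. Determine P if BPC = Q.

Isolating P: multiply by B⁻¹ from the left and C⁻¹ from the right, so P = B⁻¹QC⁻¹.
B has determinant 3; B⁻¹ = [[-2, 5/3, 4/3], [-3, 7/3, 5/3], [-6, 13/3, 11/3]].
C has determinant 4; C⁻¹ = [[-1/2, -1/4], [-1, -1]].
B⁻¹Q = [[16, -9], [8, -4], [-4, 1]].
P = (B⁻¹Q)C⁻¹ = [[1, 5], [0, 2], [1, 0]].

P = [[1, 5], [0, 2], [1, 0]]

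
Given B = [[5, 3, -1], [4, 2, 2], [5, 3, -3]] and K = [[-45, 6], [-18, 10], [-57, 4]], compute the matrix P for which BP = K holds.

Since B multiplies P on the left, P = B⁻¹K.
det B = 4, so B⁻¹ = [[-3, 3/2, 2], [11/2, -5/2, -7/2], [1/2, 0, -1/2]].
P = B⁻¹K = [[-3, 3/2, 2], [11/2, -5/2, -7/2], [1/2, 0, -1/2]] · [[-45, 6], [-18, 10], [-57, 4]] = [[-6, 5], [-3, -6], [6, 1]].

P = [[-6, 5], [-3, -6], [6, 1]]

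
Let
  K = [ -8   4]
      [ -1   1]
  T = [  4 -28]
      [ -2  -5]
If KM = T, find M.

Left-multiplying both sides by K⁻¹ gives M = K⁻¹T.
det K = -4; the adjugate gives K⁻¹ = [[-1/4, 1], [-1/4, 2]].
M = K⁻¹T = [[-1/4, 1], [-1/4, 2]] · [[4, -28], [-2, -5]] = [[-3, 2], [-5, -3]].

M = [[-3, 2], [-5, -3]]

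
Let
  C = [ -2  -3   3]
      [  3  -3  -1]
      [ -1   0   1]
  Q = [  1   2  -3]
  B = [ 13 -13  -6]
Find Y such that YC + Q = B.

YC = B − Q = [[12, -15, -3]].
C is on the right of Y, so right-multiply by C⁻¹: Y = (B − Q)C⁻¹.
det C = 3, so C⁻¹ = [[-1, 1, 4], [-2/3, 1/3, 7/3], [-1, 1, 5]].
Y = (B − Q)C⁻¹ = [[1, 4, -2]].

Y = [[1, 4, -2]]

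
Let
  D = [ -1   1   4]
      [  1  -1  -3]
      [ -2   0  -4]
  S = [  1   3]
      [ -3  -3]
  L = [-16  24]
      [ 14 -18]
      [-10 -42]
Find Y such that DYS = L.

Left-multiply by D⁻¹ and right-multiply by S⁻¹: Y = D⁻¹LS⁻¹.
det D = -2, so D⁻¹ = [[-2, -2, -1/2], [-5, -6, -1/2], [1, 1, 0]].
det S = 6; the adjugate gives S⁻¹ = [[-1/2, -1/2], [1/2, 1/6]].
D⁻¹L = [[9, 9], [1, 9], [-2, 6]].
Y = (D⁻¹L)S⁻¹ = [[0, -3], [4, 1], [4, 2]].

Y = [[0, -3], [4, 1], [4, 2]]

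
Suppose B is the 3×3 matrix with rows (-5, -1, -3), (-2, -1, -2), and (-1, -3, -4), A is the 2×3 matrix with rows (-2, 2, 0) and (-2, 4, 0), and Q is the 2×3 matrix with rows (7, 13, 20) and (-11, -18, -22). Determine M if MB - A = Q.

MB = Q + A = [[5, 15, 20], [-13, -14, -22]].
B is on the right of M, so right-multiply by B⁻¹: M = (Q + A)B⁻¹.
B has determinant 1; B⁻¹ = [[-2, 5, -1], [-6, 17, -4], [5, -14, 3]].
M = (Q + A)B⁻¹ = [[0, 0, -5], [0, 5, 3]].

M = [[0, 0, -5], [0, 5, 3]]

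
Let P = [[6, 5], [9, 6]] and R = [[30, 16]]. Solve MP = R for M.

P is on the right of M, so right-multiply by P⁻¹: M = RP⁻¹.
det P = -9, so P⁻¹ = [[-2/3, 5/9], [1, -2/3]].
M = RP⁻¹ = [[30, 16]] · [[-2/3, 5/9], [1, -2/3]] = [[-4, 6]].

M = [[-4, 6]]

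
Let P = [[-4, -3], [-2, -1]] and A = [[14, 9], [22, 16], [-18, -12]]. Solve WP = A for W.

Right-multiplying both sides by P⁻¹ gives W = AP⁻¹.
P has determinant -2; P⁻¹ = [[1/2, -3/2], [-1, 2]].
W = AP⁻¹ = [[14, 9], [22, 16], [-18, -12]] · [[1/2, -3/2], [-1, 2]] = [[-2, -3], [-5, -1], [3, 3]].

W = [[-2, -3], [-5, -1], [3, 3]]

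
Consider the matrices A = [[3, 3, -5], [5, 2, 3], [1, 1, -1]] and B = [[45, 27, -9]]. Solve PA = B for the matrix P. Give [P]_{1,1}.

A is on the right of P, so right-multiply by A⁻¹: P = BA⁻¹.
A has determinant -6; A⁻¹ = [[5/6, 1/3, -19/6], [-4/3, -1/3, 17/3], [-1/2, 0, 3/2]].
P = BA⁻¹ = [[45, 27, -9]] · [[5/6, 1/3, -19/6], [-4/3, -1/3, 17/3], [-1/2, 0, 3/2]] = [[6, 6, -3]].

6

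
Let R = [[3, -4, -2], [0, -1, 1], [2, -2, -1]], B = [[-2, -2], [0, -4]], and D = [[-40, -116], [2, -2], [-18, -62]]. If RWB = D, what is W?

Isolating W: multiply by R⁻¹ from the left and B⁻¹ from the right, so W = R⁻¹DB⁻¹.
det R = -3, so R⁻¹ = [[-1, 0, 2], [-2/3, -1/3, 1], [-2/3, 2/3, 1]].
B has determinant 8; B⁻¹ = [[-1/2, 1/4], [0, -1/4]].
R⁻¹D = [[4, -8], [8, 16], [10, 14]].
W = (R⁻¹D)B⁻¹ = [[-2, 3], [-4, -2], [-5, -1]].

W = [[-2, 3], [-4, -2], [-5, -1]]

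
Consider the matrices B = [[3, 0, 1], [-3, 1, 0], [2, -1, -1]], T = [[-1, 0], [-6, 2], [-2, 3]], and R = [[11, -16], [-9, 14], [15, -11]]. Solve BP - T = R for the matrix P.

BP = R + T = [[10, -16], [-15, 16], [13, -8]].
B is on the left of P, so left-multiply by B⁻¹: P = B⁻¹(R + T).
B has determinant -2; B⁻¹ = [[1/2, 1/2, 1/2], [3/2, 5/2, 3/2], [-1/2, -3/2, -3/2]].
P = B⁻¹(R + T) = [[4, -4], [-3, 4], [-2, -4]].

P = [[4, -4], [-3, 4], [-2, -4]]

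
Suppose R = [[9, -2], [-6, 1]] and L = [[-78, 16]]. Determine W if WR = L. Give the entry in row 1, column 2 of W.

4

Since R sits to the right of W, W = LR⁻¹.
det R = -3; the adjugate gives R⁻¹ = [[-1/3, -2/3], [-2, -3]].
W = LR⁻¹ = [[-78, 16]] · [[-1/3, -2/3], [-2, -3]] = [[-6, 4]].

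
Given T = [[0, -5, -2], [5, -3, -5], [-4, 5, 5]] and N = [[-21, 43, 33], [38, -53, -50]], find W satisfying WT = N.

Since T sits to the right of W, W = NT⁻¹.
det T = -1, so T⁻¹ = [[-10, -15, -19], [5, 8, 10], [-13, -20, -25]].
W = NT⁻¹ = [[-21, 43, 33], [38, -53, -50]] · [[-10, -15, -19], [5, 8, 10], [-13, -20, -25]] = [[-4, -1, 4], [5, 6, -2]].

W = [[-4, -1, 4], [5, 6, -2]]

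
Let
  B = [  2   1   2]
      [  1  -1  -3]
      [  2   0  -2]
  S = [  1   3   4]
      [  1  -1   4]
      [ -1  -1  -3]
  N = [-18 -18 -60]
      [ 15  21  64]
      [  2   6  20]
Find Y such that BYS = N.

Y = [[2, 1, 5], [-3, -1, 4], [-2, -2, -1]]

Isolating Y: multiply by B⁻¹ from the left and S⁻¹ from the right, so Y = B⁻¹NS⁻¹.
B has determinant 4; B⁻¹ = [[1/2, 1/2, -1/4], [-1, -2, 2], [1/2, 1/2, -3/4]].
det S = -4; the adjugate gives S⁻¹ = [[-7/4, -5/4, -4], [1/4, -1/4, 0], [1/2, 1/2, 1]].
B⁻¹N = [[-2, 0, -3], [-8, -12, -28], [-3, -3, -13]].
Y = (B⁻¹N)S⁻¹ = [[2, 1, 5], [-3, -1, 4], [-2, -2, -1]].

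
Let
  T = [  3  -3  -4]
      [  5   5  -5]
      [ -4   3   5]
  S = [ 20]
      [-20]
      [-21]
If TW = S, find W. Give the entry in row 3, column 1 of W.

-2

Since T multiplies W on the left, W = T⁻¹S.
T has determinant -5; T⁻¹ = [[-8, -3/5, -7], [1, 1/5, 1], [-7, -3/5, -6]].
W = T⁻¹S = [[-8, -3/5, -7], [1, 1/5, 1], [-7, -3/5, -6]] · [[20], [-20], [-21]] = [[-1], [-5], [-2]].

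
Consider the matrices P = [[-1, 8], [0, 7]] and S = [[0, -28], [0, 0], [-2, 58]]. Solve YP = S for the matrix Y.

Y = [[0, -4], [0, 0], [2, 6]]

Right-multiplying both sides by P⁻¹ gives Y = SP⁻¹.
det P = -7, so P⁻¹ = [[-1, 8/7], [0, 1/7]].
Y = SP⁻¹ = [[0, -28], [0, 0], [-2, 58]] · [[-1, 8/7], [0, 1/7]] = [[0, -4], [0, 0], [2, 6]].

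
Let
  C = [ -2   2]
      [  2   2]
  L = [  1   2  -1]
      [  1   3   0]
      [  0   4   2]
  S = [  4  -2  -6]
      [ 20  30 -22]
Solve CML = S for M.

M = [[4, 0, 0], [3, 3, -2]]

M = C⁻¹SL⁻¹ (apply C⁻¹ on the left and L⁻¹ on the right).
det C = -8; the adjugate gives C⁻¹ = [[-1/4, 1/4], [1/4, 1/4]].
L has determinant -2; L⁻¹ = [[-3, 4, -3/2], [1, -1, 1/2], [-2, 2, -1/2]].
C⁻¹S = [[4, 8, -4], [6, 7, -7]].
M = (C⁻¹S)L⁻¹ = [[4, 0, 0], [3, 3, -2]].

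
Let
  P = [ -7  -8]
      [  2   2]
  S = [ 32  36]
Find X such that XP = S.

X = [[-4, 2]]

Since P sits to the right of X, X = SP⁻¹.
det P = 2, so P⁻¹ = [[1, 4], [-1, -7/2]].
X = SP⁻¹ = [[32, 36]] · [[1, 4], [-1, -7/2]] = [[-4, 2]].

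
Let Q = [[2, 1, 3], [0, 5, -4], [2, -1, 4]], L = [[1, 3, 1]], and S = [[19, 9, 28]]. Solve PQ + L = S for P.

P = [[5, 1, 4]]

PQ = S − L = [[18, 6, 27]].
Q is on the right of P, so right-multiply by Q⁻¹: P = (S − L)Q⁻¹.
Q has determinant -6; Q⁻¹ = [[-8/3, 7/6, 19/6], [4/3, -1/3, -4/3], [5/3, -2/3, -5/3]].
P = (S − L)Q⁻¹ = [[5, 1, 4]].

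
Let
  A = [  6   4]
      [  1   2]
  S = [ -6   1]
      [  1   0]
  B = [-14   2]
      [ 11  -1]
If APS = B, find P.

Left-multiply by A⁻¹ and right-multiply by S⁻¹: P = A⁻¹BS⁻¹.
det A = 8; the adjugate gives A⁻¹ = [[1/4, -1/2], [-1/8, 3/4]].
det S = -1, so S⁻¹ = [[0, 1], [1, 6]].
A⁻¹B = [[-9, 1], [10, -1]].
P = (A⁻¹B)S⁻¹ = [[1, -3], [-1, 4]].

P = [[1, -3], [-1, 4]]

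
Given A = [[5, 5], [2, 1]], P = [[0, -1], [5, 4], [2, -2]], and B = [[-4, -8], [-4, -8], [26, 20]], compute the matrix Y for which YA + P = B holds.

YA = B − P = [[-4, -7], [-9, -12], [24, 22]].
Right-multiplying both sides by A⁻¹ gives Y = (B − P)A⁻¹.
det A = -5; the adjugate gives A⁻¹ = [[-1/5, 1], [2/5, -1]].
Y = (B − P)A⁻¹ = [[-2, 3], [-3, 3], [4, 2]].

Y = [[-2, 3], [-3, 3], [4, 2]]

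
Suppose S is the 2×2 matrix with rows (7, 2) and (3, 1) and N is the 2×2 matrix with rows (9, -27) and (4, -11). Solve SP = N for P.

P = [[1, -5], [1, 4]]

Since S multiplies P on the left, P = S⁻¹N.
S has determinant 1; S⁻¹ = [[1, -2], [-3, 7]].
P = S⁻¹N = [[1, -2], [-3, 7]] · [[9, -27], [4, -11]] = [[1, -5], [1, 4]].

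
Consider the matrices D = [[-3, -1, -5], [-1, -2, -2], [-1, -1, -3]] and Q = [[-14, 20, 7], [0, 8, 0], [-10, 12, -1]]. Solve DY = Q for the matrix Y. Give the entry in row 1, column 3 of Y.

-6

D is on the left of Y, so left-multiply by D⁻¹: Y = D⁻¹Q.
det D = -6; the adjugate gives D⁻¹ = [[-2/3, -1/3, 4/3], [1/6, -2/3, 1/6], [1/6, 1/3, -5/6]].
Y = D⁻¹Q = [[-2/3, -1/3, 4/3], [1/6, -2/3, 1/6], [1/6, 1/3, -5/6]] · [[-14, 20, 7], [0, 8, 0], [-10, 12, -1]] = [[-4, 0, -6], [-4, 0, 1], [6, -4, 2]].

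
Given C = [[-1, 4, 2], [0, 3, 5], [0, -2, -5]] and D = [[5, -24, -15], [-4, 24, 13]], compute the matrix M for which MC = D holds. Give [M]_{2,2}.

C is on the right of M, so right-multiply by C⁻¹: M = DC⁻¹.
det C = 5, so C⁻¹ = [[-1, 16/5, 14/5], [0, 1, 1], [0, -2/5, -3/5]].
M = DC⁻¹ = [[5, -24, -15], [-4, 24, 13]] · [[-1, 16/5, 14/5], [0, 1, 1], [0, -2/5, -3/5]] = [[-5, -2, -1], [4, 6, 5]].

6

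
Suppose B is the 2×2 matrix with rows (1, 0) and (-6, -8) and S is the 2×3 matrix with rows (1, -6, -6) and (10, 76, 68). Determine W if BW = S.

Left-multiplying both sides by B⁻¹ gives W = B⁻¹S.
det B = -8; the adjugate gives B⁻¹ = [[1, 0], [-3/4, -1/8]].
W = B⁻¹S = [[1, 0], [-3/4, -1/8]] · [[1, -6, -6], [10, 76, 68]] = [[1, -6, -6], [-2, -5, -4]].

W = [[1, -6, -6], [-2, -5, -4]]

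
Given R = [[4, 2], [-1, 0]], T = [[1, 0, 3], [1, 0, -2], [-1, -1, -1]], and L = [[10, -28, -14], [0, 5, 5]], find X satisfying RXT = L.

Isolating X: multiply by R⁻¹ from the left and T⁻¹ from the right, so X = R⁻¹LT⁻¹.
det R = 2; the adjugate gives R⁻¹ = [[0, -1], [1/2, 2]].
det T = -5; the adjugate gives T⁻¹ = [[2/5, 3/5, 0], [-3/5, -2/5, -1], [1/5, -1/5, 0]].
R⁻¹L = [[0, -5, -5], [5, -4, 3]].
X = (R⁻¹L)T⁻¹ = [[2, 3, 5], [5, 4, 4]].

X = [[2, 3, 5], [5, 4, 4]]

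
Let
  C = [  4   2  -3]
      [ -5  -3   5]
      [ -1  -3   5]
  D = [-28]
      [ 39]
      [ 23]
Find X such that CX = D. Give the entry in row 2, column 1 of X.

C is on the left of X, so left-multiply by C⁻¹: X = C⁻¹D.
det C = 4, so C⁻¹ = [[0, -1/4, 1/4], [5, 17/4, -5/4], [3, 5/2, -1/2]].
X = C⁻¹D = [[0, -1/4, 1/4], [5, 17/4, -5/4], [3, 5/2, -1/2]] · [[-28], [39], [23]] = [[-4], [-3], [2]].

-3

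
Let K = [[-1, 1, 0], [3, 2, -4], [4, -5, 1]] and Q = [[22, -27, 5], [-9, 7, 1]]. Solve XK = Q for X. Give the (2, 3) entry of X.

K is on the right of X, so right-multiply by K⁻¹: X = QK⁻¹.
K has determinant -1; K⁻¹ = [[18, 1, 4], [19, 1, 4], [23, 1, 5]].
X = QK⁻¹ = [[22, -27, 5], [-9, 7, 1]] · [[18, 1, 4], [19, 1, 4], [23, 1, 5]] = [[-2, 0, 5], [-6, -1, -3]].

-3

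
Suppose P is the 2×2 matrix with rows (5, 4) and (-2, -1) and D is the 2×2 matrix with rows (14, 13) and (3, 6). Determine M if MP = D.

Since P sits to the right of M, M = DP⁻¹.
det P = 3, so P⁻¹ = [[-1/3, -4/3], [2/3, 5/3]].
M = DP⁻¹ = [[14, 13], [3, 6]] · [[-1/3, -4/3], [2/3, 5/3]] = [[4, 3], [3, 6]].

M = [[4, 3], [3, 6]]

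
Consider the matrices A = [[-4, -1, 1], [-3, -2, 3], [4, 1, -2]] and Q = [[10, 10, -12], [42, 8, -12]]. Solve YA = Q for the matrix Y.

Y = [[-2, -6, -4], [-6, 2, 6]]

Right-multiplying both sides by A⁻¹ gives Y = QA⁻¹.
det A = -5; the adjugate gives A⁻¹ = [[-1/5, 1/5, 1/5], [-6/5, -4/5, -9/5], [-1, 0, -1]].
Y = QA⁻¹ = [[10, 10, -12], [42, 8, -12]] · [[-1/5, 1/5, 1/5], [-6/5, -4/5, -9/5], [-1, 0, -1]] = [[-2, -6, -4], [-6, 2, 6]].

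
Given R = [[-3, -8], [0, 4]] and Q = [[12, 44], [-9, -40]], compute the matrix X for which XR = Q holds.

Since R sits to the right of X, X = QR⁻¹.
det R = -12, so R⁻¹ = [[-1/3, -2/3], [0, 1/4]].
X = QR⁻¹ = [[12, 44], [-9, -40]] · [[-1/3, -2/3], [0, 1/4]] = [[-4, 3], [3, -4]].

X = [[-4, 3], [3, -4]]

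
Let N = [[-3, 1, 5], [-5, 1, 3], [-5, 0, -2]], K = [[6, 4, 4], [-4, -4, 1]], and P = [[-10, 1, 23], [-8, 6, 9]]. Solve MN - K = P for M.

M = [[3, 2, -3], [4, -2, 2]]

MN = P + K = [[-4, 5, 27], [-12, 2, 10]].
Right-multiplying both sides by N⁻¹ gives M = (P + K)N⁻¹.
det N = 6, so N⁻¹ = [[-1/3, 1/3, -1/3], [-25/6, 31/6, -8/3], [5/6, -5/6, 1/3]].
M = (P + K)N⁻¹ = [[3, 2, -3], [4, -2, 2]].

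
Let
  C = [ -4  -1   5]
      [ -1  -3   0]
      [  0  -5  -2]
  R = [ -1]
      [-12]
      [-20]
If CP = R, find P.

Since C multiplies P on the left, P = C⁻¹R.
det C = 3, so C⁻¹ = [[2, -9, 5], [-2/3, 8/3, -5/3], [5/3, -20/3, 11/3]].
P = C⁻¹R = [[2, -9, 5], [-2/3, 8/3, -5/3], [5/3, -20/3, 11/3]] · [[-1], [-12], [-20]] = [[6], [2], [5]].

P = [[6], [2], [5]]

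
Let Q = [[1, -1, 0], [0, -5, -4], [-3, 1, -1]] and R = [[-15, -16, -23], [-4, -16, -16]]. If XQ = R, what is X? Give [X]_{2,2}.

Right-multiplying both sides by Q⁻¹ gives X = RQ⁻¹.
det Q = -3; the adjugate gives Q⁻¹ = [[-3, 1/3, -4/3], [-4, 1/3, -4/3], [5, -2/3, 5/3]].
X = RQ⁻¹ = [[-15, -16, -23], [-4, -16, -16]] · [[-3, 1/3, -4/3], [-4, 1/3, -4/3], [5, -2/3, 5/3]] = [[-6, 5, 3], [-4, 4, 0]].

4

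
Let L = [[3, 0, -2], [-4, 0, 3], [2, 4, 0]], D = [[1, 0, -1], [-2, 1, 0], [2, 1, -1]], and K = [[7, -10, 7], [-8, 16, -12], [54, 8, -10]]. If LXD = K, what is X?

X = [[1, 0, 2], [-3, -3, 4], [4, 4, 4]]

Left-multiply by L⁻¹ and right-multiply by D⁻¹: X = L⁻¹KD⁻¹.
det L = -4; the adjugate gives L⁻¹ = [[3, 2, 0], [-3/2, -1, 1/4], [4, 3, 0]].
D has determinant 3; D⁻¹ = [[-1/3, -1/3, 1/3], [-2/3, 1/3, 2/3], [-4/3, -1/3, 1/3]].
L⁻¹K = [[5, 2, -3], [11, 1, -1], [4, 8, -8]].
X = (L⁻¹K)D⁻¹ = [[1, 0, 2], [-3, -3, 4], [4, 4, 4]].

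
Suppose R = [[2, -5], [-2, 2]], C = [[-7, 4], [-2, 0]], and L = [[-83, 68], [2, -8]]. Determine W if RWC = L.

W = [[-4, 1], [-5, 4]]

Left-multiply by R⁻¹ and right-multiply by C⁻¹: W = R⁻¹LC⁻¹.
det R = -6, so R⁻¹ = [[-1/3, -5/6], [-1/3, -1/3]].
det C = 8, so C⁻¹ = [[0, -1/2], [1/4, -7/8]].
R⁻¹L = [[26, -16], [27, -20]].
W = (R⁻¹L)C⁻¹ = [[-4, 1], [-5, 4]].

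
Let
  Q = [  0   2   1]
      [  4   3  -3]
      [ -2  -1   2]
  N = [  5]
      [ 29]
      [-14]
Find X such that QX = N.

X = [[2], [4], [-3]]

Since Q multiplies X on the left, X = Q⁻¹N.
Q has determinant -2; Q⁻¹ = [[-3/2, 5/2, 9/2], [1, -1, -2], [-1, 2, 4]].
X = Q⁻¹N = [[-3/2, 5/2, 9/2], [1, -1, -2], [-1, 2, 4]] · [[5], [29], [-14]] = [[2], [4], [-3]].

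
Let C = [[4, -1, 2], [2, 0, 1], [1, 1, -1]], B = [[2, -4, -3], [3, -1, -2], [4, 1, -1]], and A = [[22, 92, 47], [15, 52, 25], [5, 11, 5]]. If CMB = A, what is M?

Isolating M: multiply by C⁻¹ from the left and B⁻¹ from the right, so M = C⁻¹AB⁻¹.
det C = -3; the adjugate gives C⁻¹ = [[1/3, -1/3, 1/3], [-1, 2, 0], [-2/3, 5/3, -2/3]].
det B = 5, so B⁻¹ = [[3/5, -7/5, 1], [-1, 2, -1], [7/5, -18/5, 2]].
C⁻¹A = [[4, 17, 9], [8, 12, 3], [7, 18, 7]].
M = (C⁻¹A)B⁻¹ = [[-2, -4, 5], [-3, 2, 2], [-4, 1, 3]].

M = [[-2, -4, 5], [-3, 2, 2], [-4, 1, 3]]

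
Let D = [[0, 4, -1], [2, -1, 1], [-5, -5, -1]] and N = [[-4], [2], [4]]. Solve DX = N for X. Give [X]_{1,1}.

Since D multiplies X on the left, X = D⁻¹N.
det D = 3; the adjugate gives D⁻¹ = [[2, 3, 1], [-1, -5/3, -2/3], [-5, -20/3, -8/3]].
X = D⁻¹N = [[2, 3, 1], [-1, -5/3, -2/3], [-5, -20/3, -8/3]] · [[-4], [2], [4]] = [[2], [-2], [-4]].

2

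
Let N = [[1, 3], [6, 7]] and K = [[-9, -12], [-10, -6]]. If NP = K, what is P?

Left-multiplying both sides by N⁻¹ gives P = N⁻¹K.
det N = -11; the adjugate gives N⁻¹ = [[-7/11, 3/11], [6/11, -1/11]].
P = N⁻¹K = [[-7/11, 3/11], [6/11, -1/11]] · [[-9, -12], [-10, -6]] = [[3, 6], [-4, -6]].

P = [[3, 6], [-4, -6]]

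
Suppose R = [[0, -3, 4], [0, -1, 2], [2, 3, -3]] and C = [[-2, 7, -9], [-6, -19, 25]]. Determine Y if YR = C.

Y = [[-4, 2, -1], [2, 4, -3]]

R is on the right of Y, so right-multiply by R⁻¹: Y = CR⁻¹.
det R = -4, so R⁻¹ = [[3/4, -3/4, 1/2], [-1, 2, 0], [-1/2, 3/2, 0]].
Y = CR⁻¹ = [[-2, 7, -9], [-6, -19, 25]] · [[3/4, -3/4, 1/2], [-1, 2, 0], [-1/2, 3/2, 0]] = [[-4, 2, -1], [2, 4, -3]].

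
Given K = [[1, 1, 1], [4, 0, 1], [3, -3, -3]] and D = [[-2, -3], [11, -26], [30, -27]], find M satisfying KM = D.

Since K multiplies M on the left, M = K⁻¹D.
K has determinant 6; K⁻¹ = [[1/2, 0, 1/6], [5/2, -1, 1/2], [-2, 1, -2/3]].
M = K⁻¹D = [[1/2, 0, 1/6], [5/2, -1, 1/2], [-2, 1, -2/3]] · [[-2, -3], [11, -26], [30, -27]] = [[4, -6], [-1, 5], [-5, -2]].

M = [[4, -6], [-1, 5], [-5, -2]]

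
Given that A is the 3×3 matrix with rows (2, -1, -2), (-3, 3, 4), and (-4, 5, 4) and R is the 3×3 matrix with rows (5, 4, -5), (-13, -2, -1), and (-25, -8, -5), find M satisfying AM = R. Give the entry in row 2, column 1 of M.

Left-multiplying both sides by A⁻¹ gives M = A⁻¹R.
det A = -6, so A⁻¹ = [[4/3, 1, -1/3], [2/3, 0, 1/3], [1/2, 1, -1/2]].
M = A⁻¹R = [[4/3, 1, -1/3], [2/3, 0, 1/3], [1/2, 1, -1/2]] · [[5, 4, -5], [-13, -2, -1], [-25, -8, -5]] = [[2, 6, -6], [-5, 0, -5], [2, 4, -1]].

-5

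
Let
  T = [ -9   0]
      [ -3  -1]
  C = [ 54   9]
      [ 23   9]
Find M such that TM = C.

Since T multiplies M on the left, M = T⁻¹C.
T has determinant 9; T⁻¹ = [[-1/9, 0], [1/3, -1]].
M = T⁻¹C = [[-1/9, 0], [1/3, -1]] · [[54, 9], [23, 9]] = [[-6, -1], [-5, -6]].

M = [[-6, -1], [-5, -6]]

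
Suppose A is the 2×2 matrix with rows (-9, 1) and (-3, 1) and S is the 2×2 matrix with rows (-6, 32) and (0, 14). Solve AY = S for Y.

Y = [[1, -3], [3, 5]]

A is on the left of Y, so left-multiply by A⁻¹: Y = A⁻¹S.
det A = -6, so A⁻¹ = [[-1/6, 1/6], [-1/2, 3/2]].
Y = A⁻¹S = [[-1/6, 1/6], [-1/2, 3/2]] · [[-6, 32], [0, 14]] = [[1, -3], [3, 5]].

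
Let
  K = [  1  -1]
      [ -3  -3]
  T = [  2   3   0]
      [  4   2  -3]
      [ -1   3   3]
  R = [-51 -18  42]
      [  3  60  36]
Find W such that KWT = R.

Isolating W: multiply by K⁻¹ from the left and T⁻¹ from the right, so W = K⁻¹RT⁻¹.
K has determinant -6; K⁻¹ = [[1/2, -1/6], [-1/2, -1/6]].
det T = 3; the adjugate gives T⁻¹ = [[5, -3, -3], [-3, 2, 2], [14/3, -3, -8/3]].
K⁻¹R = [[-26, -19, 15], [25, -1, -27]].
W = (K⁻¹R)T⁻¹ = [[-3, -5, 0], [2, 4, -5]].

W = [[-3, -5, 0], [2, 4, -5]]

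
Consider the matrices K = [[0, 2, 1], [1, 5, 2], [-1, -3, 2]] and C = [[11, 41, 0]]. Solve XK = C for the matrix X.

Right-multiplying both sides by K⁻¹ gives X = CK⁻¹.
det K = -6, so K⁻¹ = [[-8/3, 7/6, 1/6], [2/3, -1/6, -1/6], [-1/3, 1/3, 1/3]].
X = CK⁻¹ = [[11, 41, 0]] · [[-8/3, 7/6, 1/6], [2/3, -1/6, -1/6], [-1/3, 1/3, 1/3]] = [[-2, 6, -5]].

X = [[-2, 6, -5]]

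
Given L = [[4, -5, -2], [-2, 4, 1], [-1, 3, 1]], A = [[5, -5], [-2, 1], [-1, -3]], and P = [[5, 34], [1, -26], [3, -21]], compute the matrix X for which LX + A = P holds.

LX = P − A = [[0, 39], [3, -27], [4, -18]].
L is on the left of X, so left-multiply by L⁻¹: X = L⁻¹(P − A).
L has determinant 3; L⁻¹ = [[1/3, -1/3, 1], [1/3, 2/3, 0], [-2/3, -7/3, 2]].
X = L⁻¹(P − A) = [[3, 4], [2, -5], [1, 1]].

X = [[3, 4], [2, -5], [1, 1]]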